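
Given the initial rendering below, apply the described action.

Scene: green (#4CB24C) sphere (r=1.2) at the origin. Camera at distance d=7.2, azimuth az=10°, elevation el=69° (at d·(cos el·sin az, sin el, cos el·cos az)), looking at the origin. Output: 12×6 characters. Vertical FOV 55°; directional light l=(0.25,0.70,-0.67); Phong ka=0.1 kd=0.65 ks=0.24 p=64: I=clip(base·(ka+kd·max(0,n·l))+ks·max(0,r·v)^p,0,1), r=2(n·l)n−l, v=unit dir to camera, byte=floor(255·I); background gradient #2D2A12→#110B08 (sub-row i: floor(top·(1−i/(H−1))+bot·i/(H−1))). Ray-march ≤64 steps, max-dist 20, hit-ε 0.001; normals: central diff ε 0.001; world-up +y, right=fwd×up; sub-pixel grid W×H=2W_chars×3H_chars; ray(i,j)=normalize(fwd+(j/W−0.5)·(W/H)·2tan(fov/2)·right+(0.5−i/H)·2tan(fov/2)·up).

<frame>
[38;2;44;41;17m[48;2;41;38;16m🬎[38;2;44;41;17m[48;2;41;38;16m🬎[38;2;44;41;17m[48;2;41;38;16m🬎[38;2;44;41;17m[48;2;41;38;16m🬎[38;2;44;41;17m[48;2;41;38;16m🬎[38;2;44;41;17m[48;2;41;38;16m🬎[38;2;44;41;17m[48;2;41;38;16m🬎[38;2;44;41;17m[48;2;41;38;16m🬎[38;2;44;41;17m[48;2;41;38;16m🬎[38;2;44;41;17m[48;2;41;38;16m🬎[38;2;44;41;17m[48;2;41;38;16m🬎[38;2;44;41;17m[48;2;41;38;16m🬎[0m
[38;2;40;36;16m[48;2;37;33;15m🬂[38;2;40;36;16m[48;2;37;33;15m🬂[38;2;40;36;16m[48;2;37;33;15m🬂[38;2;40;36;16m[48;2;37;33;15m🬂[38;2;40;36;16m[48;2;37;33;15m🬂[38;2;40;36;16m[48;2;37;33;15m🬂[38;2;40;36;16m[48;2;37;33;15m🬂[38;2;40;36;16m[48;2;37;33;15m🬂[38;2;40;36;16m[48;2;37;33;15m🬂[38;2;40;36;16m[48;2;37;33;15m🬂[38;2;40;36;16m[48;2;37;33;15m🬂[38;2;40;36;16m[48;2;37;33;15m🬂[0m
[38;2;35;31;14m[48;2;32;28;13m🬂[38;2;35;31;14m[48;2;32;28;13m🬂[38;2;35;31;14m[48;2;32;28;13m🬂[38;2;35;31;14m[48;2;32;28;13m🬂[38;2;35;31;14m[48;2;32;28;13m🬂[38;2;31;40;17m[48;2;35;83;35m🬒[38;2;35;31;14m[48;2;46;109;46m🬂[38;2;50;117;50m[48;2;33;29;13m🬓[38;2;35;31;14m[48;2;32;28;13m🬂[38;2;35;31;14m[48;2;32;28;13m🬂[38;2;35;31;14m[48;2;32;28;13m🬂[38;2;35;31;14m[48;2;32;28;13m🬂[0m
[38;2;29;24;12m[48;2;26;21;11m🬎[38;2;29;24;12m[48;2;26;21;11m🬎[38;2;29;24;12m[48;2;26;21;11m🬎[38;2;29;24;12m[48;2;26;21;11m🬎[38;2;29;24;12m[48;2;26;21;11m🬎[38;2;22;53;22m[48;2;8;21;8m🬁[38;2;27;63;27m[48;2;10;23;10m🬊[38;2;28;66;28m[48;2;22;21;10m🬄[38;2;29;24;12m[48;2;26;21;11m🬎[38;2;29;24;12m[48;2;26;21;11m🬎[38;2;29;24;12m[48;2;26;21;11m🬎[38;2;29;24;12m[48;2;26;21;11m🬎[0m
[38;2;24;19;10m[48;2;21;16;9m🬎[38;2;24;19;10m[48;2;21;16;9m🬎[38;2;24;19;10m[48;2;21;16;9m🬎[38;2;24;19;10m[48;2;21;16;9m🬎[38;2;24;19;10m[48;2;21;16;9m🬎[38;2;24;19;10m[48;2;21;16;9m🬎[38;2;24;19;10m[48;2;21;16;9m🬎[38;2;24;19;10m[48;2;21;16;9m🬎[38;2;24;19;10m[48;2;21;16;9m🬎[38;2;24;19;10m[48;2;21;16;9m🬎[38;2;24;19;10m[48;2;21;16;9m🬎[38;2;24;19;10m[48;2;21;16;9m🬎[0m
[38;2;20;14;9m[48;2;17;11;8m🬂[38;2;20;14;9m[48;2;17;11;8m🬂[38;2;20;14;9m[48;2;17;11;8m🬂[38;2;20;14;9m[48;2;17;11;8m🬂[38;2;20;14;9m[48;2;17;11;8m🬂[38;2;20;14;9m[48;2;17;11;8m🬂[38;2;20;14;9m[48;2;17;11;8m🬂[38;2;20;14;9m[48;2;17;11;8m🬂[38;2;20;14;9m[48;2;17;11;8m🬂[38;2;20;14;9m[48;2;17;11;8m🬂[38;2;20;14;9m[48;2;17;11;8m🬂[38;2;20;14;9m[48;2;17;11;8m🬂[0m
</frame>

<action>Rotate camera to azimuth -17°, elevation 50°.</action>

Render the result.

<frame>
[38;2;44;41;17m[48;2;41;38;16m🬎[38;2;44;41;17m[48;2;41;38;16m🬎[38;2;44;41;17m[48;2;41;38;16m🬎[38;2;44;41;17m[48;2;41;38;16m🬎[38;2;44;41;17m[48;2;41;38;16m🬎[38;2;44;41;17m[48;2;41;38;16m🬎[38;2;44;41;17m[48;2;41;38;16m🬎[38;2;44;41;17m[48;2;41;38;16m🬎[38;2;44;41;17m[48;2;41;38;16m🬎[38;2;44;41;17m[48;2;41;38;16m🬎[38;2;44;41;17m[48;2;41;38;16m🬎[38;2;44;41;17m[48;2;41;38;16m🬎[0m
[38;2;40;36;16m[48;2;37;33;15m🬂[38;2;40;36;16m[48;2;37;33;15m🬂[38;2;40;36;16m[48;2;37;33;15m🬂[38;2;40;36;16m[48;2;37;33;15m🬂[38;2;40;36;16m[48;2;37;33;15m🬂[38;2;40;36;16m[48;2;37;33;15m🬂[38;2;40;36;16m[48;2;37;33;15m🬂[38;2;40;36;16m[48;2;37;33;15m🬂[38;2;40;36;16m[48;2;37;33;15m🬂[38;2;40;36;16m[48;2;37;33;15m🬂[38;2;40;36;16m[48;2;37;33;15m🬂[38;2;40;36;16m[48;2;37;33;15m🬂[0m
[38;2;35;31;14m[48;2;32;28;13m🬂[38;2;35;31;14m[48;2;32;28;13m🬂[38;2;35;31;14m[48;2;32;28;13m🬂[38;2;35;31;14m[48;2;32;28;13m🬂[38;2;35;31;14m[48;2;32;28;13m🬂[38;2;29;44;19m[48;2;39;92;39m🬰[38;2;32;55;24m[48;2;87;141;87m🬸[38;2;42;99;42m[48;2;32;36;16m🬃[38;2;35;31;14m[48;2;32;28;13m🬂[38;2;35;31;14m[48;2;32;28;13m🬂[38;2;35;31;14m[48;2;32;28;13m🬂[38;2;35;31;14m[48;2;32;28;13m🬂[0m
[38;2;29;24;12m[48;2;26;21;11m🬎[38;2;29;24;12m[48;2;26;21;11m🬎[38;2;29;24;12m[48;2;26;21;11m🬎[38;2;29;24;12m[48;2;26;21;11m🬎[38;2;29;24;12m[48;2;26;21;11m🬎[38;2;9;22;9m[48;2;7;17;7m🬂[38;2;11;26;11m[48;2;7;17;7m🬂[38;2;28;23;11m[48;2;8;20;8m▐[38;2;29;24;12m[48;2;26;21;11m🬎[38;2;29;24;12m[48;2;26;21;11m🬎[38;2;29;24;12m[48;2;26;21;11m🬎[38;2;29;24;12m[48;2;26;21;11m🬎[0m
[38;2;24;19;10m[48;2;21;16;9m🬎[38;2;24;19;10m[48;2;21;16;9m🬎[38;2;24;19;10m[48;2;21;16;9m🬎[38;2;24;19;10m[48;2;21;16;9m🬎[38;2;24;19;10m[48;2;21;16;9m🬎[38;2;24;19;10m[48;2;21;16;9m🬎[38;2;24;19;10m[48;2;21;16;9m🬎[38;2;24;19;10m[48;2;21;16;9m🬎[38;2;24;19;10m[48;2;21;16;9m🬎[38;2;24;19;10m[48;2;21;16;9m🬎[38;2;24;19;10m[48;2;21;16;9m🬎[38;2;24;19;10m[48;2;21;16;9m🬎[0m
[38;2;20;14;9m[48;2;17;11;8m🬂[38;2;20;14;9m[48;2;17;11;8m🬂[38;2;20;14;9m[48;2;17;11;8m🬂[38;2;20;14;9m[48;2;17;11;8m🬂[38;2;20;14;9m[48;2;17;11;8m🬂[38;2;20;14;9m[48;2;17;11;8m🬂[38;2;20;14;9m[48;2;17;11;8m🬂[38;2;20;14;9m[48;2;17;11;8m🬂[38;2;20;14;9m[48;2;17;11;8m🬂[38;2;20;14;9m[48;2;17;11;8m🬂[38;2;20;14;9m[48;2;17;11;8m🬂[38;2;20;14;9m[48;2;17;11;8m🬂[0m
</frame>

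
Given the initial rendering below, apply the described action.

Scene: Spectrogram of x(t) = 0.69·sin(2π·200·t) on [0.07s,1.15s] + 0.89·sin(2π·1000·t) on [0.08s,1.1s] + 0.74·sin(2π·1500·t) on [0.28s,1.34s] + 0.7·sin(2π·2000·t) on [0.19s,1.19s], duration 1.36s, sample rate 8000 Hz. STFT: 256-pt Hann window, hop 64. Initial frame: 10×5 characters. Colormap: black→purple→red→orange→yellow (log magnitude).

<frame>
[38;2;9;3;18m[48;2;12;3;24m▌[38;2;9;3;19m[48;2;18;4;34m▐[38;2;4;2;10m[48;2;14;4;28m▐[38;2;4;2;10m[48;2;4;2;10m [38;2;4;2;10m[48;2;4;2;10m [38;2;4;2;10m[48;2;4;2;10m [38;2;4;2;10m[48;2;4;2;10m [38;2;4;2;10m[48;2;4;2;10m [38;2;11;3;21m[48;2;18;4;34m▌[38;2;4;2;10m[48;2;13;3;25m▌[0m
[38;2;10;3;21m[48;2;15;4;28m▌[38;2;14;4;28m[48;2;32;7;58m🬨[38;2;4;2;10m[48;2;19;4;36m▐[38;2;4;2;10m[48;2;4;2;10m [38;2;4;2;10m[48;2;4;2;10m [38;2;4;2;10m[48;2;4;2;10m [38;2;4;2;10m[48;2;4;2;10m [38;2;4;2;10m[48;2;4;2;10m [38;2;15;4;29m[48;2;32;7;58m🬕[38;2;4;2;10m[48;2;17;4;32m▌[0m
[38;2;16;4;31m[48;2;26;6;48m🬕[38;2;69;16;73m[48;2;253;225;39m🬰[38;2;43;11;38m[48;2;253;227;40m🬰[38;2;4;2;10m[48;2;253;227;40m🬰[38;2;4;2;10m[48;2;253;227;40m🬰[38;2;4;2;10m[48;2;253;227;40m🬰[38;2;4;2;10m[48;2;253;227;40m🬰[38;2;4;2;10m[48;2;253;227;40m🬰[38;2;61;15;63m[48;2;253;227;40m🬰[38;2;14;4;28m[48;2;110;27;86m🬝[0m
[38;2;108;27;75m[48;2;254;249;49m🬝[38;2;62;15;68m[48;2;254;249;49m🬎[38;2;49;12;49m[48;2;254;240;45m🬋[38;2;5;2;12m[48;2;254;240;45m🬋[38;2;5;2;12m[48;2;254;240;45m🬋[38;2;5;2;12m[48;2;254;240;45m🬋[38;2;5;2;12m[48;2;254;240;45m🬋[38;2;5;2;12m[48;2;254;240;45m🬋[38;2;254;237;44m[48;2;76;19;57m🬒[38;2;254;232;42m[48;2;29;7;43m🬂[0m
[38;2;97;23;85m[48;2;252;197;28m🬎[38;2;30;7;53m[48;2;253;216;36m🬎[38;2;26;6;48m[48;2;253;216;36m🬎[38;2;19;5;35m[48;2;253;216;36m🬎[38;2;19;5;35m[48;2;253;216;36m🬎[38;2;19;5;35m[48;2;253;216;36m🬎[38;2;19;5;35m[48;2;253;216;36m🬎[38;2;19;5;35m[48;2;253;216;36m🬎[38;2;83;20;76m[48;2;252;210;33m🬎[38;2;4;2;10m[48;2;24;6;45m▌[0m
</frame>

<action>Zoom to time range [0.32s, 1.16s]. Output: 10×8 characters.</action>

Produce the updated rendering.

<frame>
[38;2;4;2;10m[48;2;4;2;10m [38;2;4;2;10m[48;2;4;2;10m [38;2;4;2;10m[48;2;4;2;10m [38;2;4;2;10m[48;2;4;2;10m [38;2;4;2;10m[48;2;4;2;10m [38;2;4;2;10m[48;2;4;2;10m [38;2;4;2;10m[48;2;4;2;10m [38;2;4;2;10m[48;2;4;2;10m [38;2;4;2;10m[48;2;4;2;10m [38;2;5;2;12m[48;2;10;3;21m▌[0m
[38;2;4;2;10m[48;2;4;2;10m [38;2;4;2;10m[48;2;4;2;10m [38;2;4;2;10m[48;2;4;2;10m [38;2;4;2;10m[48;2;4;2;10m [38;2;4;2;10m[48;2;4;2;10m [38;2;4;2;10m[48;2;4;2;10m [38;2;4;2;10m[48;2;4;2;10m [38;2;4;2;10m[48;2;4;2;10m [38;2;4;2;10m[48;2;4;2;10m [38;2;5;2;12m[48;2;11;3;22m▌[0m
[38;2;4;2;10m[48;2;4;2;10m [38;2;4;2;10m[48;2;4;2;10m [38;2;4;2;10m[48;2;4;2;10m [38;2;4;2;10m[48;2;4;2;10m [38;2;4;2;10m[48;2;4;2;10m [38;2;4;2;10m[48;2;4;2;10m [38;2;4;2;10m[48;2;4;2;10m [38;2;4;2;10m[48;2;4;2;10m [38;2;4;2;10m[48;2;4;2;10m [38;2;5;2;12m[48;2;13;3;25m▌[0m
[38;2;4;2;10m[48;2;253;227;40m🬎[38;2;4;2;10m[48;2;253;227;40m🬎[38;2;4;2;10m[48;2;253;227;40m🬎[38;2;4;2;10m[48;2;253;227;40m🬎[38;2;4;2;10m[48;2;253;227;40m🬎[38;2;4;2;10m[48;2;253;227;40m🬎[38;2;4;2;10m[48;2;253;227;40m🬎[38;2;4;2;10m[48;2;253;227;40m🬎[38;2;4;2;10m[48;2;253;227;40m🬎[38;2;11;3;21m[48;2;253;227;40m🬎[0m
[38;2;4;2;10m[48;2;252;197;28m🬋[38;2;4;2;10m[48;2;252;197;28m🬋[38;2;4;2;10m[48;2;252;197;28m🬋[38;2;4;2;10m[48;2;252;197;28m🬋[38;2;4;2;10m[48;2;252;197;28m🬋[38;2;4;2;10m[48;2;252;197;28m🬋[38;2;4;2;10m[48;2;252;197;28m🬋[38;2;4;2;10m[48;2;252;197;28m🬋[38;2;4;2;10m[48;2;252;197;28m🬋[38;2;16;4;31m[48;2;252;197;28m🬋[0m
[38;2;4;2;10m[48;2;252;208;32m🬋[38;2;4;2;10m[48;2;252;208;32m🬋[38;2;4;2;10m[48;2;252;208;32m🬋[38;2;4;2;10m[48;2;252;208;32m🬋[38;2;4;2;10m[48;2;252;208;32m🬋[38;2;4;2;10m[48;2;252;208;32m🬋[38;2;4;2;10m[48;2;252;208;32m🬋[38;2;4;2;10m[48;2;252;208;32m🬋[38;2;4;2;10m[48;2;252;208;32m🬋[38;2;52;12;62m[48;2;251;202;30m🬋[0m
[38;2;251;185;23m[48;2;4;2;10m🬂[38;2;251;185;23m[48;2;4;2;10m🬂[38;2;251;185;23m[48;2;4;2;10m🬂[38;2;251;185;23m[48;2;4;2;10m🬂[38;2;251;185;23m[48;2;4;2;10m🬂[38;2;251;185;23m[48;2;4;2;10m🬂[38;2;251;185;23m[48;2;4;2;10m🬂[38;2;251;185;23m[48;2;4;2;10m🬂[38;2;251;185;23m[48;2;4;2;10m🬂[38;2;251;188;24m[48;2;46;11;60m🬂[0m
[38;2;10;3;21m[48;2;235;152;45m🬂[38;2;10;3;21m[48;2;235;152;45m🬂[38;2;10;3;21m[48;2;235;152;45m🬂[38;2;10;3;21m[48;2;235;152;45m🬂[38;2;10;3;21m[48;2;235;152;45m🬂[38;2;10;3;21m[48;2;235;152;45m🬂[38;2;10;3;21m[48;2;235;152;45m🬂[38;2;10;3;21m[48;2;235;152;45m🬂[38;2;10;3;21m[48;2;235;152;45m🬂[38;2;27;6;48m[48;2;236;154;43m🬂[0m
</frame>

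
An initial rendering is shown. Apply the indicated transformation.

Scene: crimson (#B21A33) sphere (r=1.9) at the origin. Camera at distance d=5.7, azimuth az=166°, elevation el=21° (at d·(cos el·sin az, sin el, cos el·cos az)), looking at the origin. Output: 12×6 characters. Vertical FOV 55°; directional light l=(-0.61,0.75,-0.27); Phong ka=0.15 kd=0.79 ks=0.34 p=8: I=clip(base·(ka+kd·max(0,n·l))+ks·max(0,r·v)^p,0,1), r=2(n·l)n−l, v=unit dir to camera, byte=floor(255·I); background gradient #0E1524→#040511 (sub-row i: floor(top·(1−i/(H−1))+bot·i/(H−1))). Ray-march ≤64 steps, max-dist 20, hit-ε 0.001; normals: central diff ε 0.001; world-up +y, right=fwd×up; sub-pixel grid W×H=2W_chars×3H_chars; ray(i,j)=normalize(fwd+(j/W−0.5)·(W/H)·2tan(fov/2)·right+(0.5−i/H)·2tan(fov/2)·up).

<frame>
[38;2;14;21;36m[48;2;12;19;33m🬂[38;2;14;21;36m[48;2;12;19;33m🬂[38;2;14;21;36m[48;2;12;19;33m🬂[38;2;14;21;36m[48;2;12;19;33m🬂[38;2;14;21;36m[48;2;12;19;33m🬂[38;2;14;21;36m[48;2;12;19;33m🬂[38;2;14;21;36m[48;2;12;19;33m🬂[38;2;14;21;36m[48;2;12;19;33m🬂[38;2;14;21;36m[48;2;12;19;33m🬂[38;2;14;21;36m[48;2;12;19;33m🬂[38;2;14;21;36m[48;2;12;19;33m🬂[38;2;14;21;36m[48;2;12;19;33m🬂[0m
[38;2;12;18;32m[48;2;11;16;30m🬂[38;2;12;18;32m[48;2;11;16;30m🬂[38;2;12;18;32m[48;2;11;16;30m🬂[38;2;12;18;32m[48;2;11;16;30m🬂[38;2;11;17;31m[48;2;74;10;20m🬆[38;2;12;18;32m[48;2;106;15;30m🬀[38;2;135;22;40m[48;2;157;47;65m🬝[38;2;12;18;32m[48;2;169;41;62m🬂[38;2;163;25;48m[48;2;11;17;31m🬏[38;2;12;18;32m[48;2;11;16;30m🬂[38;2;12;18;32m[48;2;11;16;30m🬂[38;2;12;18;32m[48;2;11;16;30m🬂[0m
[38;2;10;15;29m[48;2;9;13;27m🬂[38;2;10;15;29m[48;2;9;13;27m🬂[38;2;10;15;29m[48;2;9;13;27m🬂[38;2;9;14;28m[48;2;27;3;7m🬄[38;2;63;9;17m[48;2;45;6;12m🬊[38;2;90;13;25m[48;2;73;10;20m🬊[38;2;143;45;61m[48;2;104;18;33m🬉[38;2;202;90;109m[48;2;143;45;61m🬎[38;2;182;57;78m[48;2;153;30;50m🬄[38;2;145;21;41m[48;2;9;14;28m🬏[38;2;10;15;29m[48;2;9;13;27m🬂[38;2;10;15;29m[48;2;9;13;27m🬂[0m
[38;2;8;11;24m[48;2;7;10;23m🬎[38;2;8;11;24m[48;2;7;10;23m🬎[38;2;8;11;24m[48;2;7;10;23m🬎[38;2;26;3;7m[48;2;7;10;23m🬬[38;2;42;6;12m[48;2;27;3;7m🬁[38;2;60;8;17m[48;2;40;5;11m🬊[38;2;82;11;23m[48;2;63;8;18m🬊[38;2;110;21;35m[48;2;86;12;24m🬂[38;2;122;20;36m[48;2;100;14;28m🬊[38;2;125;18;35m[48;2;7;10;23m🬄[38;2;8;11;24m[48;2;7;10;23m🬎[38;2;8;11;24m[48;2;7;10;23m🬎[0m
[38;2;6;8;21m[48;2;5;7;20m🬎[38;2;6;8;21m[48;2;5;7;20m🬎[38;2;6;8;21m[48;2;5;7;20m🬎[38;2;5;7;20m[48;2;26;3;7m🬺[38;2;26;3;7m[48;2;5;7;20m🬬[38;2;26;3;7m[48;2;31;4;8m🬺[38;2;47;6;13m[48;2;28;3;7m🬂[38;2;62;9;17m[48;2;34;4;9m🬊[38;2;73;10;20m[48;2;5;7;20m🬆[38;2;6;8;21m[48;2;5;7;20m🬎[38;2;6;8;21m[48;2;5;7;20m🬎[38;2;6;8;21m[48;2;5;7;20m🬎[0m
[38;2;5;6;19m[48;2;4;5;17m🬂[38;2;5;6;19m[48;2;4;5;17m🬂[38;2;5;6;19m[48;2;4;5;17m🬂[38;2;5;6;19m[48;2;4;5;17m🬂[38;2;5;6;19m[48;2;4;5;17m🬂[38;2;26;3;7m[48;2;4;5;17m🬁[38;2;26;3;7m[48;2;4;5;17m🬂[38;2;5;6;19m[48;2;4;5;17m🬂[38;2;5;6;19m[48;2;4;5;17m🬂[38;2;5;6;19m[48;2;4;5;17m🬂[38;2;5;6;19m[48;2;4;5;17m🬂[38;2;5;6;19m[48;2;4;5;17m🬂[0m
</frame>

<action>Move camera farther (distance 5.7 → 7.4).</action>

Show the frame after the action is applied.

<frame>
[38;2;14;21;36m[48;2;12;19;33m🬂[38;2;14;21;36m[48;2;12;19;33m🬂[38;2;14;21;36m[48;2;12;19;33m🬂[38;2;14;21;36m[48;2;12;19;33m🬂[38;2;14;21;36m[48;2;12;19;33m🬂[38;2;14;21;36m[48;2;12;19;33m🬂[38;2;14;21;36m[48;2;12;19;33m🬂[38;2;14;21;36m[48;2;12;19;33m🬂[38;2;14;21;36m[48;2;12;19;33m🬂[38;2;14;21;36m[48;2;12;19;33m🬂[38;2;14;21;36m[48;2;12;19;33m🬂[38;2;14;21;36m[48;2;12;19;33m🬂[0m
[38;2;12;18;32m[48;2;11;16;30m🬂[38;2;12;18;32m[48;2;11;16;30m🬂[38;2;12;18;32m[48;2;11;16;30m🬂[38;2;12;18;32m[48;2;11;16;30m🬂[38;2;12;18;32m[48;2;11;16;30m🬂[38;2;11;17;31m[48;2;99;14;28m🬎[38;2;11;17;31m[48;2;139;20;40m🬎[38;2;161;23;46m[48;2;11;17;31m🬏[38;2;12;18;32m[48;2;11;16;30m🬂[38;2;12;18;32m[48;2;11;16;30m🬂[38;2;12;18;32m[48;2;11;16;30m🬂[38;2;12;18;32m[48;2;11;16;30m🬂[0m
[38;2;10;15;29m[48;2;9;13;27m🬂[38;2;10;15;29m[48;2;9;13;27m🬂[38;2;10;15;29m[48;2;9;13;27m🬂[38;2;10;15;29m[48;2;9;13;27m🬂[38;2;20;7;14m[48;2;47;6;13m▌[38;2;92;13;26m[48;2;69;9;19m🬊[38;2;170;60;78m[48;2;116;23;39m🬉[38;2;174;50;71m[48;2;226;109;128m🬸[38;2;154;22;44m[48;2;9;14;28m🬓[38;2;10;15;29m[48;2;9;13;27m🬂[38;2;10;15;29m[48;2;9;13;27m🬂[38;2;10;15;29m[48;2;9;13;27m🬂[0m
[38;2;8;11;24m[48;2;7;10;23m🬎[38;2;8;11;24m[48;2;7;10;23m🬎[38;2;8;11;24m[48;2;7;10;23m🬎[38;2;8;11;24m[48;2;7;10;23m🬎[38;2;26;3;7m[48;2;26;3;7m [38;2;54;7;15m[48;2;31;4;8m🬉[38;2;83;12;24m[48;2;55;7;15m🬊[38;2;115;21;36m[48;2;82;11;23m🬊[38;2;110;15;31m[48;2;7;11;24m▌[38;2;8;11;24m[48;2;7;10;23m🬎[38;2;8;11;24m[48;2;7;10;23m🬎[38;2;8;11;24m[48;2;7;10;23m🬎[0m
[38;2;6;8;21m[48;2;5;7;20m🬎[38;2;6;8;21m[48;2;5;7;20m🬎[38;2;6;8;21m[48;2;5;7;20m🬎[38;2;6;8;21m[48;2;5;7;20m🬎[38;2;5;7;20m[48;2;26;3;7m🬺[38;2;26;3;7m[48;2;5;7;20m🬎[38;2;28;3;7m[48;2;5;7;20m🬎[38;2;53;7;15m[48;2;10;6;17m🬂[38;2;6;8;21m[48;2;5;7;20m🬎[38;2;6;8;21m[48;2;5;7;20m🬎[38;2;6;8;21m[48;2;5;7;20m🬎[38;2;6;8;21m[48;2;5;7;20m🬎[0m
[38;2;5;6;19m[48;2;4;5;17m🬂[38;2;5;6;19m[48;2;4;5;17m🬂[38;2;5;6;19m[48;2;4;5;17m🬂[38;2;5;6;19m[48;2;4;5;17m🬂[38;2;5;6;19m[48;2;4;5;17m🬂[38;2;5;6;19m[48;2;4;5;17m🬂[38;2;5;6;19m[48;2;4;5;17m🬂[38;2;5;6;19m[48;2;4;5;17m🬂[38;2;5;6;19m[48;2;4;5;17m🬂[38;2;5;6;19m[48;2;4;5;17m🬂[38;2;5;6;19m[48;2;4;5;17m🬂[38;2;5;6;19m[48;2;4;5;17m🬂[0m
</frame>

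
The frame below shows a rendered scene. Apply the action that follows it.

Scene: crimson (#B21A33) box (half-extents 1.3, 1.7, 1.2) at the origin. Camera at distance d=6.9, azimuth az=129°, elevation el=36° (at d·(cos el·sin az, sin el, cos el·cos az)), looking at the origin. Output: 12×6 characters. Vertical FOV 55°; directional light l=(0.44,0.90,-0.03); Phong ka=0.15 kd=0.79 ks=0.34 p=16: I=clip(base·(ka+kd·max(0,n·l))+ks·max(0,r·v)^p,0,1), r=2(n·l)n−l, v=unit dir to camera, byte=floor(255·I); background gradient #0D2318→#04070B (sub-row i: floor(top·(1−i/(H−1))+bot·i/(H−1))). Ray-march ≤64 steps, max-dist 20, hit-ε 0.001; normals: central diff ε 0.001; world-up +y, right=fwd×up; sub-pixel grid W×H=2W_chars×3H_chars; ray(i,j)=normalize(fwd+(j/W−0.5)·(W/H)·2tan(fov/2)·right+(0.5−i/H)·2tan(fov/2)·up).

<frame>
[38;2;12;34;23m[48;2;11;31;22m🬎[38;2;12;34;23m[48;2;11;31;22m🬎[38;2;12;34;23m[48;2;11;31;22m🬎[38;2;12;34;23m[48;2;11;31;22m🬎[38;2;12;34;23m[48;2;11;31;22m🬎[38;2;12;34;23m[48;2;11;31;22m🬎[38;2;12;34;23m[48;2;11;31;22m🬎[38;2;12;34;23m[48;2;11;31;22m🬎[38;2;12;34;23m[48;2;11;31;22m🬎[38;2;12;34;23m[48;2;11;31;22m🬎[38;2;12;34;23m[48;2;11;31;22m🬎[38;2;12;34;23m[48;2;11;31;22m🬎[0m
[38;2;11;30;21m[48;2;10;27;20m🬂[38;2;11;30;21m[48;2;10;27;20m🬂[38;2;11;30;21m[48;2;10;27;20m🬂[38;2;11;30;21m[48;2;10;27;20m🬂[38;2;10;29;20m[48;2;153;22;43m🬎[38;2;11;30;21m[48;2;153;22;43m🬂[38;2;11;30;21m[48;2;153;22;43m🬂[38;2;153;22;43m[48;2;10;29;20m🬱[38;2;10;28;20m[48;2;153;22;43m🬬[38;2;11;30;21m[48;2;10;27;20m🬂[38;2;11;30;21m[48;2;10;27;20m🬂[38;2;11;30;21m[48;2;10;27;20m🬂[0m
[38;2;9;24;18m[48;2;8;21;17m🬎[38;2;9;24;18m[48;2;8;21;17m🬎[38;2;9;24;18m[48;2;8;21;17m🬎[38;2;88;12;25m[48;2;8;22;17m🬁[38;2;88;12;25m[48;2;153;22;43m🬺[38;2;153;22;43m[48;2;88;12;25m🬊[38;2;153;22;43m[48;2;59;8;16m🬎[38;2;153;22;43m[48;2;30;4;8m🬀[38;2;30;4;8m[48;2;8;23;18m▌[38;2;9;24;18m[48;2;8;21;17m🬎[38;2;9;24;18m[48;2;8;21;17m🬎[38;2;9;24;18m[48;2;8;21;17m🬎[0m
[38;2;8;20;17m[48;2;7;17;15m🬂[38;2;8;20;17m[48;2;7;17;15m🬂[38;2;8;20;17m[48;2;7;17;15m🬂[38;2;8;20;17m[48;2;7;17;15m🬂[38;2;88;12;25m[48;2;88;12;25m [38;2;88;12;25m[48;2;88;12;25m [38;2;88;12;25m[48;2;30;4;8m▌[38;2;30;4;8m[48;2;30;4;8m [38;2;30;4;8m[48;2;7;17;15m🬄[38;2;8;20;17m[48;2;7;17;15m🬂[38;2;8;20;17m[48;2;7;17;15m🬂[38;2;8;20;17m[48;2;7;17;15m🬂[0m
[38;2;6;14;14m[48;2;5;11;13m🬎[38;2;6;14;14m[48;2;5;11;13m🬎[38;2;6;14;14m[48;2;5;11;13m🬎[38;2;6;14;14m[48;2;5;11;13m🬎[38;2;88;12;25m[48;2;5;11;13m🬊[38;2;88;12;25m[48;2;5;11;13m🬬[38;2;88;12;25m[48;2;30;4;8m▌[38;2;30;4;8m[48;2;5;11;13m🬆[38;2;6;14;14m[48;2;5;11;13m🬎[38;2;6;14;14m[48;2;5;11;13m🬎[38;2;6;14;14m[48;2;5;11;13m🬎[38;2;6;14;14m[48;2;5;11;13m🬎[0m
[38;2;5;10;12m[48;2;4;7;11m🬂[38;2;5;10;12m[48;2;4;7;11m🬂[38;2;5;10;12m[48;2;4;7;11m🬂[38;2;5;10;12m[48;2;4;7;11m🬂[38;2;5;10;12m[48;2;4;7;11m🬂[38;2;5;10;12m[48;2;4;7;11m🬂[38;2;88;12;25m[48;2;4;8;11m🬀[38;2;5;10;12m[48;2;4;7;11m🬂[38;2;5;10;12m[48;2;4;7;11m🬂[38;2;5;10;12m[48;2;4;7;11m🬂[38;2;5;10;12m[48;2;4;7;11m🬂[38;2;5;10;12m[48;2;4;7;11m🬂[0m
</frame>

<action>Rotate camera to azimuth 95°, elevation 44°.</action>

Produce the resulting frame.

<frame>
[38;2;12;34;23m[48;2;11;31;22m🬎[38;2;12;34;23m[48;2;11;31;22m🬎[38;2;12;34;23m[48;2;11;31;22m🬎[38;2;12;34;23m[48;2;11;31;22m🬎[38;2;12;34;23m[48;2;11;31;22m🬎[38;2;12;34;23m[48;2;11;31;22m🬎[38;2;12;34;23m[48;2;11;31;22m🬎[38;2;12;34;23m[48;2;11;31;22m🬎[38;2;12;34;23m[48;2;11;31;22m🬎[38;2;12;34;23m[48;2;11;31;22m🬎[38;2;12;34;23m[48;2;11;31;22m🬎[38;2;12;34;23m[48;2;11;31;22m🬎[0m
[38;2;11;30;21m[48;2;10;27;20m🬂[38;2;11;30;21m[48;2;10;27;20m🬂[38;2;11;30;21m[48;2;10;27;20m🬂[38;2;11;30;21m[48;2;10;27;20m🬂[38;2;10;28;20m[48;2;153;22;43m🬕[38;2;11;30;21m[48;2;153;22;43m🬂[38;2;11;30;21m[48;2;153;22;43m🬂[38;2;11;30;21m[48;2;153;22;43m🬂[38;2;11;30;21m[48;2;10;27;20m🬂[38;2;11;30;21m[48;2;10;27;20m🬂[38;2;11;30;21m[48;2;10;27;20m🬂[38;2;11;30;21m[48;2;10;27;20m🬂[0m
[38;2;9;24;18m[48;2;8;21;17m🬎[38;2;9;24;18m[48;2;8;21;17m🬎[38;2;9;24;18m[48;2;8;21;17m🬎[38;2;9;24;18m[48;2;8;21;17m🬎[38;2;9;25;19m[48;2;127;18;35m🬀[38;2;153;22;43m[48;2;88;12;25m🬎[38;2;153;22;43m[48;2;88;12;25m🬎[38;2;153;22;43m[48;2;88;12;25m🬬[38;2;9;24;18m[48;2;8;21;17m🬎[38;2;9;24;18m[48;2;8;21;17m🬎[38;2;9;24;18m[48;2;8;21;17m🬎[38;2;9;24;18m[48;2;8;21;17m🬎[0m
[38;2;8;20;17m[48;2;7;17;15m🬂[38;2;8;20;17m[48;2;7;17;15m🬂[38;2;8;20;17m[48;2;7;17;15m🬂[38;2;8;20;17m[48;2;7;17;15m🬂[38;2;88;12;25m[48;2;7;16;15m🬬[38;2;88;12;25m[48;2;88;12;25m [38;2;88;12;25m[48;2;88;12;25m [38;2;88;12;25m[48;2;88;12;25m [38;2;8;20;17m[48;2;7;17;15m🬂[38;2;8;20;17m[48;2;7;17;15m🬂[38;2;8;20;17m[48;2;7;17;15m🬂[38;2;8;20;17m[48;2;7;17;15m🬂[0m
[38;2;6;14;14m[48;2;5;11;13m🬎[38;2;6;14;14m[48;2;5;11;13m🬎[38;2;6;14;14m[48;2;5;11;13m🬎[38;2;6;14;14m[48;2;5;11;13m🬎[38;2;88;12;25m[48;2;5;12;13m🬉[38;2;88;12;25m[48;2;5;11;13m🬬[38;2;88;12;25m[48;2;88;12;25m [38;2;88;12;25m[48;2;5;12;13m🬕[38;2;6;14;14m[48;2;5;11;13m🬎[38;2;6;14;14m[48;2;5;11;13m🬎[38;2;6;14;14m[48;2;5;11;13m🬎[38;2;6;14;14m[48;2;5;11;13m🬎[0m
[38;2;5;10;12m[48;2;4;7;11m🬂[38;2;5;10;12m[48;2;4;7;11m🬂[38;2;5;10;12m[48;2;4;7;11m🬂[38;2;5;10;12m[48;2;4;7;11m🬂[38;2;5;10;12m[48;2;4;7;11m🬂[38;2;5;10;12m[48;2;4;7;11m🬂[38;2;5;10;12m[48;2;4;7;11m🬂[38;2;5;10;12m[48;2;4;7;11m🬂[38;2;5;10;12m[48;2;4;7;11m🬂[38;2;5;10;12m[48;2;4;7;11m🬂[38;2;5;10;12m[48;2;4;7;11m🬂[38;2;5;10;12m[48;2;4;7;11m🬂[0m
</frame>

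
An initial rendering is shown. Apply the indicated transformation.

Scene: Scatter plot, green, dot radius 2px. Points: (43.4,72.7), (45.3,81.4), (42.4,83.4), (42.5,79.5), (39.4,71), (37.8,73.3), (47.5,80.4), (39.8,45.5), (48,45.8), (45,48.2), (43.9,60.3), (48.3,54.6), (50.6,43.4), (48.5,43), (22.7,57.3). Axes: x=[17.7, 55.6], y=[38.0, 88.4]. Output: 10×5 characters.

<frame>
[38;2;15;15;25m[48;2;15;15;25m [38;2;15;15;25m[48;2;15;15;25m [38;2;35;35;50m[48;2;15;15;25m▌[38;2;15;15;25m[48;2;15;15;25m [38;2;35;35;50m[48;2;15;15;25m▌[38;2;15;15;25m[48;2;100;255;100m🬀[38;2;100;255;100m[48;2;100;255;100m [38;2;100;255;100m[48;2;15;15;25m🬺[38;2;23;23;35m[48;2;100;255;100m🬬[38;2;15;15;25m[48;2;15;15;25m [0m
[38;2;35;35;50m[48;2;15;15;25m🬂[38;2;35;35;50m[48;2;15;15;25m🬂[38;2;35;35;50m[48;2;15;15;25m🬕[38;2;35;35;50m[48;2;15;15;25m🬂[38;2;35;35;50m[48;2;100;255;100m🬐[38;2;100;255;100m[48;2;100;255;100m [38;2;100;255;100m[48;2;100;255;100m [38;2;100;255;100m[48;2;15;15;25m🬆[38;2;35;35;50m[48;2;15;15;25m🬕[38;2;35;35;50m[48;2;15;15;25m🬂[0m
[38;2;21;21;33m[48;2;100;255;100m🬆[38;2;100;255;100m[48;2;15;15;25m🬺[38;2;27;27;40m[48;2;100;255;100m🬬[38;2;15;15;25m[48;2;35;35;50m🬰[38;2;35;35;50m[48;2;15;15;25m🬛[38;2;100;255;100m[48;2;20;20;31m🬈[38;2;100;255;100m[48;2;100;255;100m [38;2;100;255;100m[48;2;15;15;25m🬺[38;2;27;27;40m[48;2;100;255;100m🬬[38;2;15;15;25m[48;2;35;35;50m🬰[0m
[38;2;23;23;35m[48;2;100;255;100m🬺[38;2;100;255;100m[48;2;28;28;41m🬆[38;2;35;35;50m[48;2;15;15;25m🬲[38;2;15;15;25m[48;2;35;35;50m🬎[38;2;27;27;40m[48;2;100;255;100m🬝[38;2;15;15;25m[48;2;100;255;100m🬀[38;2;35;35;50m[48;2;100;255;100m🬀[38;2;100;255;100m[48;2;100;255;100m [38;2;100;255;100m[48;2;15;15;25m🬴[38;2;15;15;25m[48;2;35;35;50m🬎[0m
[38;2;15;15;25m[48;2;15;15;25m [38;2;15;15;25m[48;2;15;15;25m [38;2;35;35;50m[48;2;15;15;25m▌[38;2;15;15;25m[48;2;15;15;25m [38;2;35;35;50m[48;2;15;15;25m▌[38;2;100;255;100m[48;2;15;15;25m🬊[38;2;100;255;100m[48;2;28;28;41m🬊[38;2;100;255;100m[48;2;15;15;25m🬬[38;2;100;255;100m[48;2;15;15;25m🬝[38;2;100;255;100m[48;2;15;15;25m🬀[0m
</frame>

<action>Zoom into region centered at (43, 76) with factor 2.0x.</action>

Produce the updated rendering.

<frame>
[38;2;15;15;25m[48;2;15;15;25m [38;2;15;15;25m[48;2;15;15;25m [38;2;35;35;50m[48;2;15;15;25m▌[38;2;15;15;25m[48;2;100;255;100m🬆[38;2;100;255;100m[48;2;15;15;25m🬺[38;2;15;15;25m[48;2;100;255;100m🬆[38;2;23;23;35m[48;2;100;255;100m🬬[38;2;15;15;25m[48;2;100;255;100m🬬[38;2;35;35;50m[48;2;15;15;25m▌[38;2;15;15;25m[48;2;15;15;25m [0m
[38;2;35;35;50m[48;2;15;15;25m🬂[38;2;35;35;50m[48;2;15;15;25m🬂[38;2;35;35;50m[48;2;15;15;25m🬕[38;2;100;255;100m[48;2;25;25;37m🬷[38;2;100;255;100m[48;2;100;255;100m [38;2;100;255;100m[48;2;100;255;100m [38;2;100;255;100m[48;2;35;35;50m🬬[38;2;100;255;100m[48;2;100;255;100m [38;2;100;255;100m[48;2;27;27;40m🬃[38;2;35;35;50m[48;2;15;15;25m🬂[0m
[38;2;15;15;25m[48;2;35;35;50m🬰[38;2;21;21;33m[48;2;100;255;100m🬆[38;2;100;255;100m[48;2;15;15;25m🬺[38;2;28;28;41m[48;2;100;255;100m🬌[38;2;100;255;100m[48;2;100;255;100m [38;2;21;21;33m[48;2;100;255;100m🬊[38;2;35;35;50m[48;2;15;15;25m🬛[38;2;100;255;100m[48;2;23;23;35m🬀[38;2;35;35;50m[48;2;15;15;25m🬛[38;2;15;15;25m[48;2;35;35;50m🬰[0m
[38;2;15;15;25m[48;2;35;35;50m🬎[38;2;23;23;35m[48;2;100;255;100m🬺[38;2;100;255;100m[48;2;35;35;50m🬬[38;2;100;255;100m[48;2;28;28;41m🬆[38;2;100;255;100m[48;2;35;35;50m🬊[38;2;100;255;100m[48;2;23;23;35m🬀[38;2;35;35;50m[48;2;15;15;25m🬲[38;2;15;15;25m[48;2;35;35;50m🬎[38;2;35;35;50m[48;2;15;15;25m🬲[38;2;15;15;25m[48;2;35;35;50m🬎[0m
[38;2;15;15;25m[48;2;15;15;25m [38;2;15;15;25m[48;2;15;15;25m [38;2;35;35;50m[48;2;15;15;25m▌[38;2;15;15;25m[48;2;15;15;25m [38;2;35;35;50m[48;2;15;15;25m▌[38;2;15;15;25m[48;2;15;15;25m [38;2;35;35;50m[48;2;15;15;25m▌[38;2;15;15;25m[48;2;15;15;25m [38;2;35;35;50m[48;2;15;15;25m▌[38;2;15;15;25m[48;2;15;15;25m [0m
</frame>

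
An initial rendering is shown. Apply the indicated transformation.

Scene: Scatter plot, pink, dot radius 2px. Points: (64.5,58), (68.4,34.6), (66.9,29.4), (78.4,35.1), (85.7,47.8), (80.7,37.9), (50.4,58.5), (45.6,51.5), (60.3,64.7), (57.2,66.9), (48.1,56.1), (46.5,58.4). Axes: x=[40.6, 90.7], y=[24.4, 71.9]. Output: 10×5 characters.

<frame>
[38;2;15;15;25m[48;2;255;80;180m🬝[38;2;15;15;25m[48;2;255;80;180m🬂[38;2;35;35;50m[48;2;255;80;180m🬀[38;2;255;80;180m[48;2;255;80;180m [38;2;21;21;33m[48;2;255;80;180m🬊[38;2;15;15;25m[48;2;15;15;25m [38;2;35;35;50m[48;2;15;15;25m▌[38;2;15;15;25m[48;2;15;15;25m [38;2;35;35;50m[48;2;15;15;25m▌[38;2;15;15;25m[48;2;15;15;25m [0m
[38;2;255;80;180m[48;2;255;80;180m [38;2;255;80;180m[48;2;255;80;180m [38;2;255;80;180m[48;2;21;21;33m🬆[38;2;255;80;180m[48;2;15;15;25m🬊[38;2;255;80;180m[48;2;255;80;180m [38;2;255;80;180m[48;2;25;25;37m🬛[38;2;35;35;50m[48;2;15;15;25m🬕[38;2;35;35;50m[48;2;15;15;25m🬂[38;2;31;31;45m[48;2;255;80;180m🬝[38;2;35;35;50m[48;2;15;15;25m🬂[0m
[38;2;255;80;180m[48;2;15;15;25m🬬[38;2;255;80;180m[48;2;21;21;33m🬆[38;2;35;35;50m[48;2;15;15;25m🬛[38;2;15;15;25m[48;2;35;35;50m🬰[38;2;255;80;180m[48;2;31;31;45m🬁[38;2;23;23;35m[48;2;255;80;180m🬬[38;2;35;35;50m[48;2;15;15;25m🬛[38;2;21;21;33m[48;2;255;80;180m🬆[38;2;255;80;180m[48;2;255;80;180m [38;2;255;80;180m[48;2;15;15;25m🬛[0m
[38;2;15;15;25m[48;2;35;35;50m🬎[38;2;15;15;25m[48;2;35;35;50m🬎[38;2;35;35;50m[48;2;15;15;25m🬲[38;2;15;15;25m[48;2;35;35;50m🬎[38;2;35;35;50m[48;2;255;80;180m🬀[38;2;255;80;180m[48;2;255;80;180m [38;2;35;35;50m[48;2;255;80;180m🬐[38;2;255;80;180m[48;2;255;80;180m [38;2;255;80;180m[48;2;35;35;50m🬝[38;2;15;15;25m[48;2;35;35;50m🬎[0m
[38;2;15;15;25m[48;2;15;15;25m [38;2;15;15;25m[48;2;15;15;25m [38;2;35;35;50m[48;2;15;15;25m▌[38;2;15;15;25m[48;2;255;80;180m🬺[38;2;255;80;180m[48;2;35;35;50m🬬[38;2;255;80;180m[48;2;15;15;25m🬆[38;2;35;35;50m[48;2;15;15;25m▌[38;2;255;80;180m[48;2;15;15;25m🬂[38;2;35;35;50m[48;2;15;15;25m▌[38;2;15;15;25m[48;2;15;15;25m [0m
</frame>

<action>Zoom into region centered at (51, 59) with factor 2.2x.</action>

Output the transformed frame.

<frame>
[38;2;15;15;25m[48;2;15;15;25m [38;2;15;15;25m[48;2;15;15;25m [38;2;35;35;50m[48;2;15;15;25m▌[38;2;15;15;25m[48;2;15;15;25m [38;2;35;35;50m[48;2;15;15;25m▌[38;2;15;15;25m[48;2;15;15;25m [38;2;35;35;50m[48;2;255;80;180m🬐[38;2;255;80;180m[48;2;255;80;180m [38;2;25;25;37m[48;2;255;80;180m🬂[38;2;15;15;25m[48;2;255;80;180m🬬[0m
[38;2;35;35;50m[48;2;15;15;25m🬂[38;2;35;35;50m[48;2;15;15;25m🬂[38;2;31;31;45m[48;2;255;80;180m🬝[38;2;35;35;50m[48;2;15;15;25m🬂[38;2;27;27;40m[48;2;255;80;180m🬬[38;2;35;35;50m[48;2;15;15;25m🬂[38;2;35;35;50m[48;2;15;15;25m🬕[38;2;255;80;180m[48;2;15;15;25m🬂[38;2;255;80;180m[48;2;35;35;50m🬬[38;2;255;80;180m[48;2;15;15;25m🬆[0m
[38;2;15;15;25m[48;2;35;35;50m🬰[38;2;19;19;30m[48;2;255;80;180m🬴[38;2;255;80;180m[48;2;255;80;180m [38;2;255;80;180m[48;2;255;80;180m [38;2;255;80;180m[48;2;255;80;180m [38;2;19;19;30m[48;2;255;80;180m🬸[38;2;35;35;50m[48;2;15;15;25m🬛[38;2;15;15;25m[48;2;35;35;50m🬰[38;2;35;35;50m[48;2;15;15;25m🬛[38;2;15;15;25m[48;2;35;35;50m🬰[0m
[38;2;15;15;25m[48;2;35;35;50m🬎[38;2;15;15;25m[48;2;255;80;180m🬆[38;2;255;80;180m[48;2;255;80;180m [38;2;255;80;180m[48;2;25;25;37m🬙[38;2;255;80;180m[48;2;27;27;40m🬀[38;2;15;15;25m[48;2;35;35;50m🬎[38;2;35;35;50m[48;2;15;15;25m🬲[38;2;15;15;25m[48;2;35;35;50m🬎[38;2;35;35;50m[48;2;15;15;25m🬲[38;2;15;15;25m[48;2;35;35;50m🬎[0m
[38;2;15;15;25m[48;2;15;15;25m [38;2;15;15;25m[48;2;255;80;180m🬺[38;2;255;80;180m[48;2;21;21;33m🬆[38;2;15;15;25m[48;2;15;15;25m [38;2;35;35;50m[48;2;15;15;25m▌[38;2;15;15;25m[48;2;15;15;25m [38;2;35;35;50m[48;2;15;15;25m▌[38;2;15;15;25m[48;2;15;15;25m [38;2;35;35;50m[48;2;15;15;25m▌[38;2;15;15;25m[48;2;15;15;25m [0m
</frame>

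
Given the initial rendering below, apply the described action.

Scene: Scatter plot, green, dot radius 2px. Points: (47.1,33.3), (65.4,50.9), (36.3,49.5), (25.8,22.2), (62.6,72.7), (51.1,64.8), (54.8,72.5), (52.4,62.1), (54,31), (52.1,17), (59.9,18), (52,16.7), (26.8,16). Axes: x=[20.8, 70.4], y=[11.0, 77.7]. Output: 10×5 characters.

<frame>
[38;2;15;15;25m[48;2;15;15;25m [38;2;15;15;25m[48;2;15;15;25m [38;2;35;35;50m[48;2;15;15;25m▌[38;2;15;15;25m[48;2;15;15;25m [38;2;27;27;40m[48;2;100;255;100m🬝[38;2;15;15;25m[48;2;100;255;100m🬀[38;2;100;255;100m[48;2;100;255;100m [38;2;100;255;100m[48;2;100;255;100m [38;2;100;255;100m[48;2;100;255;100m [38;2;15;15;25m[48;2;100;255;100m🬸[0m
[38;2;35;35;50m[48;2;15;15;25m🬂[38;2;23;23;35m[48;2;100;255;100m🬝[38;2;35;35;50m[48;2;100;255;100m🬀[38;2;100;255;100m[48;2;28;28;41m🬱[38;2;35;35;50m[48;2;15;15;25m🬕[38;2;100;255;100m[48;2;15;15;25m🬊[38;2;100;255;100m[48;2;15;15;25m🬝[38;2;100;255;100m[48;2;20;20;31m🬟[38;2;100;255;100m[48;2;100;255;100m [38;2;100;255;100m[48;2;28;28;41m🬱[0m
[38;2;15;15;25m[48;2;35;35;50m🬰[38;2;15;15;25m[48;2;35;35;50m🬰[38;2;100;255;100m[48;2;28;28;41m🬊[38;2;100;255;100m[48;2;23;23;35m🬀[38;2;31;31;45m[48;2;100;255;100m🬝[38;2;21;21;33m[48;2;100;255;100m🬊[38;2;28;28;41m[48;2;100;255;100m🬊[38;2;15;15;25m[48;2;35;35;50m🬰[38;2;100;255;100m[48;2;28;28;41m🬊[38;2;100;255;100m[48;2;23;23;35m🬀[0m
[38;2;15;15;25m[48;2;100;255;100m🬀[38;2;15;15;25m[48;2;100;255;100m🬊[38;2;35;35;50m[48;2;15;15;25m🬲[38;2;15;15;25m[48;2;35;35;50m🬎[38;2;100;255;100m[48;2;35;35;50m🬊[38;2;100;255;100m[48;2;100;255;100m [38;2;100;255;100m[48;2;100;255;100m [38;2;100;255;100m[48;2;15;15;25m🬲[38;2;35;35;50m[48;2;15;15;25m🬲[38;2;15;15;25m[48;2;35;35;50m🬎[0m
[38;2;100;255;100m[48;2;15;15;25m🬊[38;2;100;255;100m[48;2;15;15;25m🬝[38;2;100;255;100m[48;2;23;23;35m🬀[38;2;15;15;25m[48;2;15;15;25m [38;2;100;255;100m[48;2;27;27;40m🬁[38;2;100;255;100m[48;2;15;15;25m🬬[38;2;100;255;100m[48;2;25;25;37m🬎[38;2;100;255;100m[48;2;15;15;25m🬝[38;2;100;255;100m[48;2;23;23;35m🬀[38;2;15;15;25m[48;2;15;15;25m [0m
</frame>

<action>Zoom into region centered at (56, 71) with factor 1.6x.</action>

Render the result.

<frame>
[38;2;15;15;25m[48;2;15;15;25m [38;2;15;15;25m[48;2;15;15;25m [38;2;35;35;50m[48;2;15;15;25m▌[38;2;15;15;25m[48;2;15;15;25m [38;2;35;35;50m[48;2;15;15;25m▌[38;2;15;15;25m[48;2;15;15;25m [38;2;35;35;50m[48;2;15;15;25m▌[38;2;15;15;25m[48;2;15;15;25m [38;2;35;35;50m[48;2;15;15;25m▌[38;2;15;15;25m[48;2;15;15;25m [0m
[38;2;35;35;50m[48;2;15;15;25m🬂[38;2;35;35;50m[48;2;15;15;25m🬂[38;2;35;35;50m[48;2;15;15;25m🬕[38;2;23;23;35m[48;2;100;255;100m🬝[38;2;100;255;100m[48;2;28;28;41m🬱[38;2;35;35;50m[48;2;15;15;25m🬂[38;2;35;35;50m[48;2;100;255;100m🬆[38;2;23;23;35m[48;2;100;255;100m🬬[38;2;35;35;50m[48;2;15;15;25m🬕[38;2;35;35;50m[48;2;15;15;25m🬂[0m
[38;2;15;15;25m[48;2;35;35;50m🬰[38;2;15;15;25m[48;2;35;35;50m🬰[38;2;31;31;45m[48;2;100;255;100m🬝[38;2;100;255;100m[48;2;100;255;100m [38;2;100;255;100m[48;2;15;15;25m🬝[38;2;100;255;100m[48;2;25;25;37m🬂[38;2;100;255;100m[48;2;35;35;50m🬬[38;2;100;255;100m[48;2;21;21;33m🬆[38;2;35;35;50m[48;2;15;15;25m🬛[38;2;15;15;25m[48;2;35;35;50m🬰[0m
[38;2;15;15;25m[48;2;35;35;50m🬎[38;2;15;15;25m[48;2;35;35;50m🬎[38;2;100;255;100m[48;2;35;35;50m🬊[38;2;100;255;100m[48;2;100;255;100m [38;2;100;255;100m[48;2;28;28;41m🬆[38;2;15;15;25m[48;2;35;35;50m🬎[38;2;35;35;50m[48;2;15;15;25m🬲[38;2;19;19;30m[48;2;100;255;100m🬝[38;2;35;35;50m[48;2;15;15;25m🬲[38;2;15;15;25m[48;2;35;35;50m🬎[0m
[38;2;15;15;25m[48;2;15;15;25m [38;2;15;15;25m[48;2;15;15;25m [38;2;35;35;50m[48;2;15;15;25m▌[38;2;15;15;25m[48;2;15;15;25m [38;2;35;35;50m[48;2;15;15;25m▌[38;2;15;15;25m[48;2;15;15;25m [38;2;27;27;40m[48;2;100;255;100m🬴[38;2;100;255;100m[48;2;100;255;100m [38;2;100;255;100m[48;2;15;15;25m🬛[38;2;15;15;25m[48;2;15;15;25m [0m
</frame>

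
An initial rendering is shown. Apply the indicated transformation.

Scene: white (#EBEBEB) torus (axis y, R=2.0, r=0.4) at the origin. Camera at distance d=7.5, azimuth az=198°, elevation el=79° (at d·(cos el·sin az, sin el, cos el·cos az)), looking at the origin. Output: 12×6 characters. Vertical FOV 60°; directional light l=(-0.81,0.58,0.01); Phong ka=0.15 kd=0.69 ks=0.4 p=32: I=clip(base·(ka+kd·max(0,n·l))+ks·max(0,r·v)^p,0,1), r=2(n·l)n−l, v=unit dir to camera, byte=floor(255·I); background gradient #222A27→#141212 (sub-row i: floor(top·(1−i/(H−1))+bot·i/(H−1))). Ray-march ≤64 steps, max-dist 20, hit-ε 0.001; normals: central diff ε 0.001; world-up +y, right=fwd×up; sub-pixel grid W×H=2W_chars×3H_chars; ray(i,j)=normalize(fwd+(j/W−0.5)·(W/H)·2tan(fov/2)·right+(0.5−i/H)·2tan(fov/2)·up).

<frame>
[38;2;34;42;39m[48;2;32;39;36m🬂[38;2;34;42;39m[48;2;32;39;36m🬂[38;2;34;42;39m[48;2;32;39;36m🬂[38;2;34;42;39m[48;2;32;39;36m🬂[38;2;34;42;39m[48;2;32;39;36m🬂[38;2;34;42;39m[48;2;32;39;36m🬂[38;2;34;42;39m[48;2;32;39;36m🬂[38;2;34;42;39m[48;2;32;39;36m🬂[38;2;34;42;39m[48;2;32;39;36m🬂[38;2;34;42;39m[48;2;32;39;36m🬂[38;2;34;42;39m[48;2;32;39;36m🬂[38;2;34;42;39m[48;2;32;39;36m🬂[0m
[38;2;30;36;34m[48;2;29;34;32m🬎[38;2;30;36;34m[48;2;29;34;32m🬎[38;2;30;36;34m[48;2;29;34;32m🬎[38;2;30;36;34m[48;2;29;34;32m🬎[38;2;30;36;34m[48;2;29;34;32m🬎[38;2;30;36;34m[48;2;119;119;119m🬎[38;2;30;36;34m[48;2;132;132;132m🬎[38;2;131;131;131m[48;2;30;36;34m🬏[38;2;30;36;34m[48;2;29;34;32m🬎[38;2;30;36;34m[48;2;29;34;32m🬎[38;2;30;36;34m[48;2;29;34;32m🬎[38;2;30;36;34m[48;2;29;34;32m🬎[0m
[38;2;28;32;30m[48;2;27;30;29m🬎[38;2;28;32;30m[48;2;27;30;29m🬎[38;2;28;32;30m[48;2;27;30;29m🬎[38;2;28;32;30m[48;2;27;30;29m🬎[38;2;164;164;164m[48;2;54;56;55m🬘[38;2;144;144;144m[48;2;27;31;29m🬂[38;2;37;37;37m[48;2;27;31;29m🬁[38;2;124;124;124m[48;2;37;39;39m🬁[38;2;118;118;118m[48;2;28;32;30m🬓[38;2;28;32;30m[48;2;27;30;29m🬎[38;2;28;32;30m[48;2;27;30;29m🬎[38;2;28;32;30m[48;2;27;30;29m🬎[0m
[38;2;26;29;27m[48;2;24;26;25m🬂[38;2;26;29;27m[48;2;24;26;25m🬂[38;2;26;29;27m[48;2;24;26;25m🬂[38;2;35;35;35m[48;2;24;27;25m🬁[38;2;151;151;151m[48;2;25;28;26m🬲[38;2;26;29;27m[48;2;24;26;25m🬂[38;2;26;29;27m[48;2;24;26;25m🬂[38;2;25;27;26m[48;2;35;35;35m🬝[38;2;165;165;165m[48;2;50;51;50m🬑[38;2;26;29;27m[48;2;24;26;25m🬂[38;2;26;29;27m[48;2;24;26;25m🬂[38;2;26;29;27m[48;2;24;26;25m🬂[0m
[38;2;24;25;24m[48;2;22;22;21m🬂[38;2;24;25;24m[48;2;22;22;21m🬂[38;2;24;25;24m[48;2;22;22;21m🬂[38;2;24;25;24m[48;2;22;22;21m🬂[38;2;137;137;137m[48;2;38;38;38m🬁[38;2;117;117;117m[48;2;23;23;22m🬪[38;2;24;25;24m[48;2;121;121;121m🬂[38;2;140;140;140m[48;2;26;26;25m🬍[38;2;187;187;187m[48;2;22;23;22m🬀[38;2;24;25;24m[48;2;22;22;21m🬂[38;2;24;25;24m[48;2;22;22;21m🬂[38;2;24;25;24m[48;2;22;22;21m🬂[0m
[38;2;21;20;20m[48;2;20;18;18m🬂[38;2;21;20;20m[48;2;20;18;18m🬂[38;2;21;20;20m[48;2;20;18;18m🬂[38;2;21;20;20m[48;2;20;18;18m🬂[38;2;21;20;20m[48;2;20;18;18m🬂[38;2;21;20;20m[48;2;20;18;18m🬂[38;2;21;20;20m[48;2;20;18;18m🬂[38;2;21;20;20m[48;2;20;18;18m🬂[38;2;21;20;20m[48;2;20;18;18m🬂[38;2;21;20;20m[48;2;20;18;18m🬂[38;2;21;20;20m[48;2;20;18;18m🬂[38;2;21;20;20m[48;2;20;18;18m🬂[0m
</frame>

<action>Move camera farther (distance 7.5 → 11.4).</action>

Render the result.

<frame>
[38;2;34;42;39m[48;2;32;39;36m🬂[38;2;34;42;39m[48;2;32;39;36m🬂[38;2;34;42;39m[48;2;32;39;36m🬂[38;2;34;42;39m[48;2;32;39;36m🬂[38;2;34;42;39m[48;2;32;39;36m🬂[38;2;34;42;39m[48;2;32;39;36m🬂[38;2;34;42;39m[48;2;32;39;36m🬂[38;2;34;42;39m[48;2;32;39;36m🬂[38;2;34;42;39m[48;2;32;39;36m🬂[38;2;34;42;39m[48;2;32;39;36m🬂[38;2;34;42;39m[48;2;32;39;36m🬂[38;2;34;42;39m[48;2;32;39;36m🬂[0m
[38;2;30;36;34m[48;2;29;34;32m🬎[38;2;30;36;34m[48;2;29;34;32m🬎[38;2;30;36;34m[48;2;29;34;32m🬎[38;2;30;36;34m[48;2;29;34;32m🬎[38;2;30;36;34m[48;2;29;34;32m🬎[38;2;30;36;34m[48;2;29;34;32m🬎[38;2;30;36;34m[48;2;29;34;32m🬎[38;2;30;36;34m[48;2;29;34;32m🬎[38;2;30;36;34m[48;2;29;34;32m🬎[38;2;30;36;34m[48;2;29;34;32m🬎[38;2;30;36;34m[48;2;29;34;32m🬎[38;2;30;36;34m[48;2;29;34;32m🬎[0m
[38;2;28;32;30m[48;2;27;30;29m🬎[38;2;28;32;30m[48;2;27;30;29m🬎[38;2;28;32;30m[48;2;27;30;29m🬎[38;2;28;32;30m[48;2;27;30;29m🬎[38;2;28;32;30m[48;2;35;35;35m🬝[38;2;158;158;158m[48;2;28;32;30m🬚[38;2;102;102;102m[48;2;33;36;35m🬀[38;2;30;33;31m[48;2;153;153;153m🬙[38;2;28;32;30m[48;2;27;30;29m🬎[38;2;28;32;30m[48;2;27;30;29m🬎[38;2;28;32;30m[48;2;27;30;29m🬎[38;2;28;32;30m[48;2;27;30;29m🬎[0m
[38;2;26;29;27m[48;2;24;26;25m🬂[38;2;26;29;27m[48;2;24;26;25m🬂[38;2;26;29;27m[48;2;24;26;25m🬂[38;2;26;29;27m[48;2;24;26;25m🬂[38;2;87;87;87m[48;2;29;30;29m🬁[38;2;138;138;138m[48;2;40;42;41m🬓[38;2;25;27;26m[48;2;35;35;35m🬝[38;2;164;164;164m[48;2;28;30;29m🬘[38;2;26;29;27m[48;2;24;26;25m🬂[38;2;26;29;27m[48;2;24;26;25m🬂[38;2;26;29;27m[48;2;24;26;25m🬂[38;2;26;29;27m[48;2;24;26;25m🬂[0m
[38;2;24;25;24m[48;2;22;22;21m🬂[38;2;24;25;24m[48;2;22;22;21m🬂[38;2;24;25;24m[48;2;22;22;21m🬂[38;2;24;25;24m[48;2;22;22;21m🬂[38;2;24;25;24m[48;2;22;22;21m🬂[38;2;105;105;105m[48;2;22;23;22m🬁[38;2;146;146;146m[48;2;22;22;21m🬂[38;2;24;25;24m[48;2;22;22;21m🬂[38;2;24;25;24m[48;2;22;22;21m🬂[38;2;24;25;24m[48;2;22;22;21m🬂[38;2;24;25;24m[48;2;22;22;21m🬂[38;2;24;25;24m[48;2;22;22;21m🬂[0m
[38;2;21;20;20m[48;2;20;18;18m🬂[38;2;21;20;20m[48;2;20;18;18m🬂[38;2;21;20;20m[48;2;20;18;18m🬂[38;2;21;20;20m[48;2;20;18;18m🬂[38;2;21;20;20m[48;2;20;18;18m🬂[38;2;21;20;20m[48;2;20;18;18m🬂[38;2;21;20;20m[48;2;20;18;18m🬂[38;2;21;20;20m[48;2;20;18;18m🬂[38;2;21;20;20m[48;2;20;18;18m🬂[38;2;21;20;20m[48;2;20;18;18m🬂[38;2;21;20;20m[48;2;20;18;18m🬂[38;2;21;20;20m[48;2;20;18;18m🬂[0m
</frame>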